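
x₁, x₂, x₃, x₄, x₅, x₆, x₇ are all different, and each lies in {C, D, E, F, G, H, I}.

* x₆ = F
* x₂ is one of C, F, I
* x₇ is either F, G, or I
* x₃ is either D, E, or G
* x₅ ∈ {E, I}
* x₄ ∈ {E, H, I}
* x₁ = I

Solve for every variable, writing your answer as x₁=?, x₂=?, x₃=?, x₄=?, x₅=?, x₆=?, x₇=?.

x₁ has just one choice, so x₁ = I. So x₂, x₄, x₅, x₇ can't be I.
x₅'s domain is down to {E}, so x₅ = E. Strike E from x₃, x₄.
x₆'s domain is down to {F}, so x₆ = F. So x₂, x₇ can't be F.
That leaves x₇ = G. Strike G from x₃.
x₂ has just one choice, so x₂ = C.
x₃ must be D (only option left).
That leaves x₄ = H.

x₁=I, x₂=C, x₃=D, x₄=H, x₅=E, x₆=F, x₇=G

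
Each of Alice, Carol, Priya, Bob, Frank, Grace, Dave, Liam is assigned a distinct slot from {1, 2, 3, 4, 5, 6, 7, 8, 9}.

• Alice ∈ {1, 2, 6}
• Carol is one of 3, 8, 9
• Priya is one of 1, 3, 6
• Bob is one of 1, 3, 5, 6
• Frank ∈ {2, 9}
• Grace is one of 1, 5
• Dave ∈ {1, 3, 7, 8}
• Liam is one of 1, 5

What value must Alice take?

2

Among the 8 variables, 7 fits only Dave (and all 8 values in {1, 2, 3, 5, 6, 7, 8, 9} must be used), so Dave = 7.
Among the 7 still-open variables, 8 fits only Carol (and all 7 values in {1, 2, 3, 5, 6, 8, 9} must be used), so Carol = 8.
The 6 still-open variables draw from only 6 values {1, 2, 3, 5, 6, 9}, so each is used; only Frank can be 9, hence Frank = 9.
The 5 still-open variables draw from only 5 values {1, 2, 3, 5, 6}, so each is used; only Alice can be 2, hence Alice = 2.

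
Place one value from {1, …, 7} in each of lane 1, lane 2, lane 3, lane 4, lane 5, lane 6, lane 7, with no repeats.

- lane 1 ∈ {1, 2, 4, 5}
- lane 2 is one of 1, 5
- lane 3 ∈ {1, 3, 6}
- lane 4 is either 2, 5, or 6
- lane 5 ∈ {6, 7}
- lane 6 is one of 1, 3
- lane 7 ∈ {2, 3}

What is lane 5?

Among the 7 variables, 4 fits only lane 1 (and all 7 values in {1, 2, 3, 4, 5, 6, 7} must be used), so lane 1 = 4.
The 6 still-open variables together cover exactly {1, 2, 3, 5, 6, 7} — 6 values for 6 variables — and 7 appears only in lane 5's list, so lane 5 = 7.

7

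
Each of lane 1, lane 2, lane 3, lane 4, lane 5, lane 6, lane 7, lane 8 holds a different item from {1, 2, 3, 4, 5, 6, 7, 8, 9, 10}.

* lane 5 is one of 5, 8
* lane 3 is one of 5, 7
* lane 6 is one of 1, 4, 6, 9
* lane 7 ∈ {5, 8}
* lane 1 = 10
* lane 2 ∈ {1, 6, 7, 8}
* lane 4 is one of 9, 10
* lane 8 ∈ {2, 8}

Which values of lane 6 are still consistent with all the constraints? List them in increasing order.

lane 1 must be 10 (only option left). Eliminate 10 elsewhere: lane 4.
That leaves lane 4 = 9. Strike 9 from lane 6.
lane 5 and lane 7 share exactly the 2 values {5, 8}; by pigeonhole those values go to them, so strike 5, 8 from lane 2, lane 3, lane 8.
That leaves lane 3 = 7. Eliminate 7 elsewhere: lane 2.
That leaves lane 8 = 2.
No further eliminations apply; lane 6 can still be any of 1, 4, 6.

1, 4, 6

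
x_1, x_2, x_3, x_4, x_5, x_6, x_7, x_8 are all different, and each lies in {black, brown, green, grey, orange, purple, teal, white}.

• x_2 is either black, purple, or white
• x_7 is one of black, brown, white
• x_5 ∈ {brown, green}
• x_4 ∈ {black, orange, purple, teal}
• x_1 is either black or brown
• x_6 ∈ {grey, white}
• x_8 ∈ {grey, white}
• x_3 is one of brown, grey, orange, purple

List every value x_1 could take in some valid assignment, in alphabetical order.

The 8 variables together cover exactly {black, brown, green, grey, orange, purple, teal, white} — 8 values for 8 variables — and green appears only in x_5's list, so x_5 = green.
The 7 still-open variables draw from only 7 values {black, brown, grey, orange, purple, teal, white}, so each is used; only x_4 can be teal, hence x_4 = teal.
Among the 6 still-open variables, orange fits only x_3 (and all 6 values in {black, brown, grey, orange, purple, white} must be used), so x_3 = orange.
The 5 still-open variables together cover exactly {black, brown, grey, purple, white} — 5 values for 5 variables — and purple appears only in x_2's list, so x_2 = purple.
x_6 and x_8 share exactly the 2 values {grey, white}; by pigeonhole those values go to them, so strike grey, white from x_7.
No further eliminations apply; x_1 can still be any of black, brown.

black, brown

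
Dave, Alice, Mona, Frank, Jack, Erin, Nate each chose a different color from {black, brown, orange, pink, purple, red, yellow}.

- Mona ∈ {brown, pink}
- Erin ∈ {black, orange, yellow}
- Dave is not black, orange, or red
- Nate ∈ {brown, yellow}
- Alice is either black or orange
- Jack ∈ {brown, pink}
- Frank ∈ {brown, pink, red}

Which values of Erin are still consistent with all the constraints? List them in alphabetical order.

black, orange

The 7 variables draw from only 7 values {black, brown, orange, pink, purple, red, yellow}, so each is used; only Dave can be purple, hence Dave = purple.
The 6 still-open variables together cover exactly {black, brown, orange, pink, red, yellow} — 6 values for 6 variables — and red appears only in Frank's list, so Frank = red.
Mona and Jack share exactly the 2 values {brown, pink}; by pigeonhole those values go to them, so strike brown, pink from Nate.
Nate's domain is down to {yellow}, so Nate = yellow. So Erin can't be yellow.
No further eliminations apply; Erin can still be any of black, orange.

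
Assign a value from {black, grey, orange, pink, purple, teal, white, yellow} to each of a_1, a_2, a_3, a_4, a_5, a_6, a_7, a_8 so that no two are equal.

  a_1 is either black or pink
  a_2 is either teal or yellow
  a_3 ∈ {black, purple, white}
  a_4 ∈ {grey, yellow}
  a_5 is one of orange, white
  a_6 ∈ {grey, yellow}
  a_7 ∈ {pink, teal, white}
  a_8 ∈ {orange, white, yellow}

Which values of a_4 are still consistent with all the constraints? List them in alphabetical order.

grey, yellow

Among the 8 variables, purple fits only a_3 (and all 8 values in {black, grey, orange, pink, purple, teal, white, yellow} must be used), so a_3 = purple.
Among the 7 still-open variables, black fits only a_1 (and all 7 values in {black, grey, orange, pink, teal, white, yellow} must be used), so a_1 = black.
The 6 still-open variables together cover exactly {grey, orange, pink, teal, white, yellow} — 6 values for 6 variables — and pink appears only in a_7's list, so a_7 = pink.
The 5 still-open variables together cover exactly {grey, orange, teal, white, yellow} — 5 values for 5 variables — and teal appears only in a_2's list, so a_2 = teal.
a_4 and a_6 share exactly the 2 values {grey, yellow}; by pigeonhole those values go to them, so strike grey, yellow from a_8.
No further eliminations apply; a_4 can still be any of grey, yellow.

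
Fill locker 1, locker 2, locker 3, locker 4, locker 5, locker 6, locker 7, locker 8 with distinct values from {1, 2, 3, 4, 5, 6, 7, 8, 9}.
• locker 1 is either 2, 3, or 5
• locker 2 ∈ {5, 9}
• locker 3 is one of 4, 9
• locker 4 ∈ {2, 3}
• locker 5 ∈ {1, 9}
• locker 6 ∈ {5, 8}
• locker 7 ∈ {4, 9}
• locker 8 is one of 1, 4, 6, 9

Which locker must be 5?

Among the 8 variables, 6 fits only locker 8 (and all 8 values in {1, 2, 3, 4, 5, 6, 8, 9} must be used), so locker 8 = 6.
The 7 still-open variables draw from only 7 values {1, 2, 3, 4, 5, 8, 9}, so each is used; only locker 5 can be 1, hence locker 5 = 1.
Among the 6 still-open variables, 8 fits only locker 6 (and all 6 values in {2, 3, 4, 5, 8, 9} must be used), so locker 6 = 8.
locker 3 and locker 7 share exactly the 2 values {4, 9}; by pigeonhole those values go to them, so strike 4, 9 from locker 2.
So 5 goes to locker 2.

locker 2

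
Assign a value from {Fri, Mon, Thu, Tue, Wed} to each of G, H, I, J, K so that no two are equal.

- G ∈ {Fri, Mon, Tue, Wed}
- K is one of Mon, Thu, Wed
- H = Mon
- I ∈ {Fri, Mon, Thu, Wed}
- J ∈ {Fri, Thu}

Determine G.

Tue

H must be Mon (only option left). Remove Mon from G, I, K.
Among the 4 still-open variables, Tue fits only G (and all 4 values in {Fri, Thu, Tue, Wed} must be used), so G = Tue.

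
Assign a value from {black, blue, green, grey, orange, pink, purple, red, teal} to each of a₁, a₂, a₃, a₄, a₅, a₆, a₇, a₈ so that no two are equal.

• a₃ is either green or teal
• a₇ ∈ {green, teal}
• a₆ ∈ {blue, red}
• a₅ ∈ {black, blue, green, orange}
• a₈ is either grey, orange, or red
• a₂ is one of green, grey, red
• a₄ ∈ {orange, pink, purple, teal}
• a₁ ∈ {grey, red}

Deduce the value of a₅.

The 2 variables a₃ and a₇ are confined to {green, teal}, which locks those values in; drop them from a₂, a₄, a₅.
a₁ and a₂ between them cover only {grey, red} — a naked pair. Remove those values from a₆, a₈.
That leaves a₆ = blue. So a₅ can't be blue.
That leaves a₈ = orange. Strike orange from a₄, a₅.
So a₅ = black.

black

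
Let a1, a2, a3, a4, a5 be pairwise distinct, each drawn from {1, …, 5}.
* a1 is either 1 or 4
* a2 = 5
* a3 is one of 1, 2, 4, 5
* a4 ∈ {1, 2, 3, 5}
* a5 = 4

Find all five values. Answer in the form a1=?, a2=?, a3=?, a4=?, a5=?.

a2's domain is down to {5}, so a2 = 5. So a3, a4 can't be 5.
a5's domain is down to {4}, so a5 = 4. Remove 4 from a1, a3.
That leaves a1 = 1. Eliminate 1 elsewhere: a3, a4.
a3 must be 2 (only option left). Remove 2 from a4.
That leaves a4 = 3.

a1=1, a2=5, a3=2, a4=3, a5=4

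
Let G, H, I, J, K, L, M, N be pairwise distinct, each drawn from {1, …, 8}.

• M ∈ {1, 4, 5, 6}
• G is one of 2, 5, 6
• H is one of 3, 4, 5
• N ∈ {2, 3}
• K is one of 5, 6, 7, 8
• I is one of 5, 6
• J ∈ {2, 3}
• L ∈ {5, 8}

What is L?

The 8 variables together cover exactly {1, 2, 3, 4, 5, 6, 7, 8} — 8 values for 8 variables — and 1 appears only in M's list, so M = 1.
The 7 still-open variables together cover exactly {2, 3, 4, 5, 6, 7, 8} — 7 values for 7 variables — and 4 appears only in H's list, so H = 4.
The 6 still-open variables together cover exactly {2, 3, 5, 6, 7, 8} — 6 values for 6 variables — and 7 appears only in K's list, so K = 7.
The 5 still-open variables together cover exactly {2, 3, 5, 6, 8} — 5 values for 5 variables — and 8 appears only in L's list, so L = 8.

8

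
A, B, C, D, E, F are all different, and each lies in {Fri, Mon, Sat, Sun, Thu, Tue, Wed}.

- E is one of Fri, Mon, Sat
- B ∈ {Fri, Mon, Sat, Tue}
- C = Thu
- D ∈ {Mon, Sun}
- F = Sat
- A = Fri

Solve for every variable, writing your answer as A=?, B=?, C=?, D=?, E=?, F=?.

A=Fri, B=Tue, C=Thu, D=Sun, E=Mon, F=Sat

A's domain is down to {Fri}, so A = Fri. Remove Fri from B, E.
C has just one choice, so C = Thu.
F has just one choice, so F = Sat. Eliminate Sat elsewhere: B, E.
That leaves E = Mon. Remove Mon from B, D.
That leaves B = Tue.
D has just one choice, so D = Sun.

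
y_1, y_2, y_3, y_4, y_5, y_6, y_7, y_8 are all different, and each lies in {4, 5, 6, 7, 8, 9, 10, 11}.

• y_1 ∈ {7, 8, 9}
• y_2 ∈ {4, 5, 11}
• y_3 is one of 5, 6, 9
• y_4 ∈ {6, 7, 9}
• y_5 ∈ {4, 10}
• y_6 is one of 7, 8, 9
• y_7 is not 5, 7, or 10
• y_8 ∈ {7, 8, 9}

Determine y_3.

Among the 8 variables, 10 fits only y_5 (and all 8 values in {4, 5, 6, 7, 8, 9, 10, 11} must be used), so y_5 = 10.
y_1, y_6, y_8 between them cover only {7, 8, 9} — a naked triple. Remove those values from y_3, y_4, y_7.
y_4 must be 6 (only option left). Eliminate 6 elsewhere: y_3, y_7.
So y_3 = 5.

5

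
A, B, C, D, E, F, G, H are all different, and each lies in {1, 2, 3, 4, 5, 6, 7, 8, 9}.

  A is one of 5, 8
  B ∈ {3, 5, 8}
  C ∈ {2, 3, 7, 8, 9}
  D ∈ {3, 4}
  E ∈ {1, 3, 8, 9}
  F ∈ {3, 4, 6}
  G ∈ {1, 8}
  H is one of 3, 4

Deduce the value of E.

9

D and H between them cover only {3, 4} — a naked pair. Remove those values from B, C, E, F.
That leaves F = 6.
A and B share exactly the 2 values {5, 8}; by pigeonhole those values go to them, so strike 5, 8 from C, E, G.
G must be 1 (only option left). Eliminate 1 elsewhere: E.
So E = 9.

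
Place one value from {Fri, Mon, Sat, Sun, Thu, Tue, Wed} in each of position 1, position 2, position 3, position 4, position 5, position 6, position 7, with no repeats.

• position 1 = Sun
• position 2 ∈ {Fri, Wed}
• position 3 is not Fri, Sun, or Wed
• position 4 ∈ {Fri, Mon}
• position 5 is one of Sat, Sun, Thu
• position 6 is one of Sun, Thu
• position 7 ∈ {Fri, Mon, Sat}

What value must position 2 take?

Wed

position 1 has just one choice, so position 1 = Sun. Eliminate Sun elsewhere: position 5, position 6.
position 6 must be Thu (only option left). Strike Thu from position 3, position 5.
That leaves position 5 = Sat. Remove Sat from position 3, position 7.
The 4 still-open variables together cover exactly {Fri, Mon, Tue, Wed} — 4 values for 4 variables — and Tue appears only in position 3's list, so position 3 = Tue.
The 3 still-open variables together cover exactly {Fri, Mon, Wed} — 3 values for 3 variables — and Wed appears only in position 2's list, so position 2 = Wed.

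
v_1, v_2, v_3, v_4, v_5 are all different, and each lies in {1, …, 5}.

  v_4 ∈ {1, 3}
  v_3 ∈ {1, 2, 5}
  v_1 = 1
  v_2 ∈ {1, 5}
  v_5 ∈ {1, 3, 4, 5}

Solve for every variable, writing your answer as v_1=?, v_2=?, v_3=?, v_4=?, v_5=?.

v_1's domain is down to {1}, so v_1 = 1. Strike 1 from v_2, v_3, v_4, v_5.
v_2 has just one choice, so v_2 = 5. Strike 5 from v_3, v_5.
v_3 must be 2 (only option left).
v_4 has just one choice, so v_4 = 3. So v_5 can't be 3.
v_5 has just one choice, so v_5 = 4.

v_1=1, v_2=5, v_3=2, v_4=3, v_5=4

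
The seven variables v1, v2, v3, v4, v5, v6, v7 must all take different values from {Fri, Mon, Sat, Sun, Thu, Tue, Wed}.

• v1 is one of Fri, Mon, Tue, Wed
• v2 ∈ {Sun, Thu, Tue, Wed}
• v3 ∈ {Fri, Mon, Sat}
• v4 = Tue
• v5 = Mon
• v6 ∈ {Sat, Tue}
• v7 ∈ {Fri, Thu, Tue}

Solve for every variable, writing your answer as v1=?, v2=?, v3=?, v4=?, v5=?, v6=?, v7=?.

v1=Wed, v2=Sun, v3=Fri, v4=Tue, v5=Mon, v6=Sat, v7=Thu

v4's domain is down to {Tue}, so v4 = Tue. So v1, v2, v6, v7 can't be Tue.
That leaves v5 = Mon. Eliminate Mon elsewhere: v1, v3.
v6 has just one choice, so v6 = Sat. So v3 can't be Sat.
That leaves v3 = Fri. Strike Fri from v1, v7.
That leaves v7 = Thu. So v2 can't be Thu.
That leaves v1 = Wed. Strike Wed from v2.
v2's domain is down to {Sun}, so v2 = Sun.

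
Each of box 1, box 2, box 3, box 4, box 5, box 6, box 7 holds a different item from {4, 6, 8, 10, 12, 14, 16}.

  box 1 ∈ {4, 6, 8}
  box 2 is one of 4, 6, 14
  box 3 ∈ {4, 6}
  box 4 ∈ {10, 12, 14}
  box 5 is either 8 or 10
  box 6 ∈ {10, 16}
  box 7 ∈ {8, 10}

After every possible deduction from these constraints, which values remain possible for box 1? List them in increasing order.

Among the 7 variables, 12 fits only box 4 (and all 7 values in {4, 6, 8, 10, 12, 14, 16} must be used), so box 4 = 12.
Among the 6 still-open variables, 14 fits only box 2 (and all 6 values in {4, 6, 8, 10, 14, 16} must be used), so box 2 = 14.
The 5 still-open variables together cover exactly {4, 6, 8, 10, 16} — 5 values for 5 variables — and 16 appears only in box 6's list, so box 6 = 16.
The 2 variables box 5 and box 7 are confined to {8, 10}, which locks those values in; drop them from box 1.
No further eliminations apply; box 1 can still be any of 4, 6.

4, 6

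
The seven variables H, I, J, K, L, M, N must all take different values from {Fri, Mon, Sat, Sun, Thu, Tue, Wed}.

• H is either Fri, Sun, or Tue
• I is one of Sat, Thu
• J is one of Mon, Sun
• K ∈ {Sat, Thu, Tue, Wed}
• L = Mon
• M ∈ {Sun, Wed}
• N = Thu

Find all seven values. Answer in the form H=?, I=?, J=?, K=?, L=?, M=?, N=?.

L must be Mon (only option left). Strike Mon from J.
N has just one choice, so N = Thu. Remove Thu from I, K.
I must be Sat (only option left). Eliminate Sat elsewhere: K.
J's domain is down to {Sun}, so J = Sun. Eliminate Sun elsewhere: H, M.
M must be Wed (only option left). Remove Wed from K.
That leaves K = Tue. Eliminate Tue elsewhere: H.
H must be Fri (only option left).

H=Fri, I=Sat, J=Sun, K=Tue, L=Mon, M=Wed, N=Thu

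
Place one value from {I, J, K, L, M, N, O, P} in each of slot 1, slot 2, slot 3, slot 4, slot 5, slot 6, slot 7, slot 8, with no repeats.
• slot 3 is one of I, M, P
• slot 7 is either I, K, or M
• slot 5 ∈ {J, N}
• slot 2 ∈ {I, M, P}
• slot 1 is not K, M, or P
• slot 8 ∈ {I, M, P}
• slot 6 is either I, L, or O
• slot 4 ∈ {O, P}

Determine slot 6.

The 8 variables together cover exactly {I, J, K, L, M, N, O, P} — 8 values for 8 variables — and K appears only in slot 7's list, so slot 7 = K.
The 3 variables slot 2, slot 3, slot 8 are confined to {I, M, P}, which locks those values in; drop them from slot 1, slot 4, slot 6.
slot 4 must be O (only option left). Strike O from slot 1, slot 6.
So slot 6 = L.

L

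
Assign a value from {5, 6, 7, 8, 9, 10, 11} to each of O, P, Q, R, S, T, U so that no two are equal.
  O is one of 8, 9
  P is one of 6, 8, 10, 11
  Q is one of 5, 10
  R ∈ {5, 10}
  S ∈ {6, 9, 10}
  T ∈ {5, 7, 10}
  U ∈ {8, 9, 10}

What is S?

The 7 variables draw from only 7 values {5, 6, 7, 8, 9, 10, 11}, so each is used; only T can be 7, hence T = 7.
Among the 6 still-open variables, 11 fits only P (and all 6 values in {5, 6, 8, 9, 10, 11} must be used), so P = 11.
Among the 5 still-open variables, 6 fits only S (and all 5 values in {5, 6, 8, 9, 10} must be used), so S = 6.

6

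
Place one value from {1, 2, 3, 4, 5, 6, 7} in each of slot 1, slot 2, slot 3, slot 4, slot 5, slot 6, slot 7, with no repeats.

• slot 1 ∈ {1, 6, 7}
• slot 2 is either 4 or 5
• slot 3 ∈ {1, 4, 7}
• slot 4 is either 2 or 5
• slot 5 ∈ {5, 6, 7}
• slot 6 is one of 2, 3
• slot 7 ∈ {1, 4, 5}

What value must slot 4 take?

The 7 variables draw from only 7 values {1, 2, 3, 4, 5, 6, 7}, so each is used; only slot 6 can be 3, hence slot 6 = 3.
The 6 still-open variables together cover exactly {1, 2, 4, 5, 6, 7} — 6 values for 6 variables — and 2 appears only in slot 4's list, so slot 4 = 2.

2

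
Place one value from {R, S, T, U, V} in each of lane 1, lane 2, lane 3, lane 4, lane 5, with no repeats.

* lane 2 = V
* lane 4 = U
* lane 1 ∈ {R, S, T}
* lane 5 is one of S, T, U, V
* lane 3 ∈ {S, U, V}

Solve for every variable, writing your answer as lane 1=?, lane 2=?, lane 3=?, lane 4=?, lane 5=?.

lane 2 has just one choice, so lane 2 = V. Strike V from lane 3, lane 5.
That leaves lane 4 = U. So lane 3, lane 5 can't be U.
lane 3 must be S (only option left). So lane 1, lane 5 can't be S.
lane 5's domain is down to {T}, so lane 5 = T. Eliminate T elsewhere: lane 1.
lane 1's domain is down to {R}, so lane 1 = R.

lane 1=R, lane 2=V, lane 3=S, lane 4=U, lane 5=T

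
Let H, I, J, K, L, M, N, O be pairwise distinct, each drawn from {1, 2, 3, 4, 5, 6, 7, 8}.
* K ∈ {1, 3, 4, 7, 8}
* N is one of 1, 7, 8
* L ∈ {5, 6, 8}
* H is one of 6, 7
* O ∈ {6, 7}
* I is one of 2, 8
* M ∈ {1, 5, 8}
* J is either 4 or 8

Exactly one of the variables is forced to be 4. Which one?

Among the 8 variables, 2 fits only I (and all 8 values in {1, 2, 3, 4, 5, 6, 7, 8} must be used), so I = 2.
The 7 still-open variables draw from only 7 values {1, 3, 4, 5, 6, 7, 8}, so each is used; only K can be 3, hence K = 3.
Among the 6 still-open variables, 4 fits only J (and all 6 values in {1, 4, 5, 6, 7, 8} must be used), so J = 4.

J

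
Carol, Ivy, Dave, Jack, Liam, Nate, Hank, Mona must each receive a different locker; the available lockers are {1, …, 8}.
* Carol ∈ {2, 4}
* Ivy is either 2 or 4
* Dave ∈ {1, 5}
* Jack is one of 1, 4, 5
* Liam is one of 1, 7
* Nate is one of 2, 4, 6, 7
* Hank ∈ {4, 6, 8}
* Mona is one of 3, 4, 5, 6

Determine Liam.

7

The 8 variables together cover exactly {1, 2, 3, 4, 5, 6, 7, 8} — 8 values for 8 variables — and 3 appears only in Mona's list, so Mona = 3.
The 7 still-open variables together cover exactly {1, 2, 4, 5, 6, 7, 8} — 7 values for 7 variables — and 8 appears only in Hank's list, so Hank = 8.
The 6 still-open variables draw from only 6 values {1, 2, 4, 5, 6, 7}, so each is used; only Nate can be 6, hence Nate = 6.
The 5 still-open variables draw from only 5 values {1, 2, 4, 5, 7}, so each is used; only Liam can be 7, hence Liam = 7.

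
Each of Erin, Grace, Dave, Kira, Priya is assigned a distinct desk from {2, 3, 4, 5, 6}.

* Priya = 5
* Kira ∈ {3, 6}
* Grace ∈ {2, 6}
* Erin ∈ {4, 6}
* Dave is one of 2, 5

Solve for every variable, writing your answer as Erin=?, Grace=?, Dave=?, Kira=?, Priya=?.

Priya has just one choice, so Priya = 5. So Dave can't be 5.
Dave must be 2 (only option left). Eliminate 2 elsewhere: Grace.
That leaves Grace = 6. So Erin, Kira can't be 6.
That leaves Kira = 3.
Erin's domain is down to {4}, so Erin = 4.

Erin=4, Grace=6, Dave=2, Kira=3, Priya=5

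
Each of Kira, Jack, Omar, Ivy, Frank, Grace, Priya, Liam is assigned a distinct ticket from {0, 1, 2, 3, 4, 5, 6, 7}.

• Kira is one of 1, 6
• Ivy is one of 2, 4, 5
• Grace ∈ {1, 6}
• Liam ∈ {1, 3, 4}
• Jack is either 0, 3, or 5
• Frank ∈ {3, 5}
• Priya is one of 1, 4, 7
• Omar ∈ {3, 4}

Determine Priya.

7

Among the 8 variables, 0 fits only Jack (and all 8 values in {0, 1, 2, 3, 4, 5, 6, 7} must be used), so Jack = 0.
The 7 still-open variables draw from only 7 values {1, 2, 3, 4, 5, 6, 7}, so each is used; only Ivy can be 2, hence Ivy = 2.
The 6 still-open variables together cover exactly {1, 3, 4, 5, 6, 7} — 6 values for 6 variables — and 5 appears only in Frank's list, so Frank = 5.
Among the 5 still-open variables, 7 fits only Priya (and all 5 values in {1, 3, 4, 6, 7} must be used), so Priya = 7.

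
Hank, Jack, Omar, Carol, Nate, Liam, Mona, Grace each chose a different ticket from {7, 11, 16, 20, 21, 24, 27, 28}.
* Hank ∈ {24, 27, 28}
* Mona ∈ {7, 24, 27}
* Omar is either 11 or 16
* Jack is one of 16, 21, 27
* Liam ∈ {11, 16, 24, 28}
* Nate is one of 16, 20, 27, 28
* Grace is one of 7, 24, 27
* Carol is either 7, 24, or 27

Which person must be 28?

Hank

The 8 variables together cover exactly {7, 11, 16, 20, 21, 24, 27, 28} — 8 values for 8 variables — and 20 appears only in Nate's list, so Nate = 20.
The 7 still-open variables draw from only 7 values {7, 11, 16, 21, 24, 27, 28}, so each is used; only Jack can be 21, hence Jack = 21.
Carol, Mona, Grace between them cover only {7, 24, 27} — a naked triple. Remove those values from Hank, Liam.
So 28 goes to Hank.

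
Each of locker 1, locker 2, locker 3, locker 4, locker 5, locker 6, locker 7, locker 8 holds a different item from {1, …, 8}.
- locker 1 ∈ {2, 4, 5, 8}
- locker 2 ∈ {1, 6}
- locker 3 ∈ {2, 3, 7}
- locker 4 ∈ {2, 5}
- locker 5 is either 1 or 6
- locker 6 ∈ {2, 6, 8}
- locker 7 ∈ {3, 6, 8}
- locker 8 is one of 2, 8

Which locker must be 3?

locker 7

The 8 variables together cover exactly {1, 2, 3, 4, 5, 6, 7, 8} — 8 values for 8 variables — and 4 appears only in locker 1's list, so locker 1 = 4.
Among the 7 still-open variables, 5 fits only locker 4 (and all 7 values in {1, 2, 3, 5, 6, 7, 8} must be used), so locker 4 = 5.
The 6 still-open variables together cover exactly {1, 2, 3, 6, 7, 8} — 6 values for 6 variables — and 7 appears only in locker 3's list, so locker 3 = 7.
The 5 still-open variables together cover exactly {1, 2, 3, 6, 8} — 5 values for 5 variables — and 3 appears only in locker 7's list, so locker 7 = 3.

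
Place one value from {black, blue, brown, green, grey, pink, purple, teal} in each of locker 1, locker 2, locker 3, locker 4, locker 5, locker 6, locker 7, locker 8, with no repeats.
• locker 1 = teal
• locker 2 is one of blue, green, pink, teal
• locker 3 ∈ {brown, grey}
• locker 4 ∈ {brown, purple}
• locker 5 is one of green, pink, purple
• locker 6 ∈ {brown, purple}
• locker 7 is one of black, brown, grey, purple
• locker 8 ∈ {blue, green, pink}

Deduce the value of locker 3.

grey

locker 1 must be teal (only option left). So locker 2 can't be teal.
The 7 still-open variables together cover exactly {black, blue, brown, green, grey, pink, purple} — 7 values for 7 variables — and black appears only in locker 7's list, so locker 7 = black.
The 6 still-open variables together cover exactly {blue, brown, green, grey, pink, purple} — 6 values for 6 variables — and grey appears only in locker 3's list, so locker 3 = grey.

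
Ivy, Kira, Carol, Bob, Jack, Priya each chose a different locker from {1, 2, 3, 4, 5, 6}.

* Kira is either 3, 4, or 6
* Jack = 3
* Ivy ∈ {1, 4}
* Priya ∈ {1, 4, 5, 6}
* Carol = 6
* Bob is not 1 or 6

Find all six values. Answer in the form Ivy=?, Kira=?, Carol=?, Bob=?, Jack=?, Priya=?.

Ivy=1, Kira=4, Carol=6, Bob=2, Jack=3, Priya=5

Carol must be 6 (only option left). Remove 6 from Kira, Priya.
Jack has just one choice, so Jack = 3. Strike 3 from Kira, Bob.
That leaves Kira = 4. So Ivy, Bob, Priya can't be 4.
Ivy's domain is down to {1}, so Ivy = 1. So Priya can't be 1.
Priya must be 5 (only option left). Strike 5 from Bob.
That leaves Bob = 2.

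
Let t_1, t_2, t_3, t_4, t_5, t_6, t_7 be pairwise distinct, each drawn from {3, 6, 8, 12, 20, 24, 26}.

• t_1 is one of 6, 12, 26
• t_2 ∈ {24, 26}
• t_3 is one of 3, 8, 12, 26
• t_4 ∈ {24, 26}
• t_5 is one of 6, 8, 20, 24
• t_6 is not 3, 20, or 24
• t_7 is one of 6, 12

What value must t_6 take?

Among the 7 variables, 3 fits only t_3 (and all 7 values in {3, 6, 8, 12, 20, 24, 26} must be used), so t_3 = 3.
The 6 still-open variables draw from only 6 values {6, 8, 12, 20, 24, 26}, so each is used; only t_5 can be 20, hence t_5 = 20.
Among the 5 still-open variables, 8 fits only t_6 (and all 5 values in {6, 8, 12, 24, 26} must be used), so t_6 = 8.

8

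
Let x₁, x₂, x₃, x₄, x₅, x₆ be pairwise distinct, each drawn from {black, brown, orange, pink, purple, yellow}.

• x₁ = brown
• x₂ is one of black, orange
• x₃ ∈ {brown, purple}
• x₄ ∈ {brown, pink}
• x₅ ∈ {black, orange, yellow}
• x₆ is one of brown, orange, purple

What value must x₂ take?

x₁ has just one choice, so x₁ = brown. Eliminate brown elsewhere: x₃, x₄, x₆.
x₃'s domain is down to {purple}, so x₃ = purple. So x₆ can't be purple.
x₄ has just one choice, so x₄ = pink.
x₆ must be orange (only option left). Strike orange from x₂, x₅.
So x₂ = black.

black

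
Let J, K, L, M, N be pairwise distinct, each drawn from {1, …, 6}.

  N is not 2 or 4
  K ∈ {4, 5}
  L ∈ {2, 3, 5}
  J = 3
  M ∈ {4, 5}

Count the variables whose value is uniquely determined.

2

J has just one choice, so J = 3. Strike 3 from L, N.
The 2 variables K and M are confined to {4, 5}, which locks those values in; drop them from L, N.
L must be 2 (only option left).
Determined: J=3, L=2. The other variables each still have more than one consistent value. That makes 2.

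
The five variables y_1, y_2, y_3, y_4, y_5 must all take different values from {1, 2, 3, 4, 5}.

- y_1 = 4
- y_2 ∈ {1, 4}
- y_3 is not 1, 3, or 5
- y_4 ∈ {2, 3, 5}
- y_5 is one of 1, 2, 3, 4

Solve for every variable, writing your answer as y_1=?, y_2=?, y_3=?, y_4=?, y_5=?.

y_1 has just one choice, so y_1 = 4. So y_2, y_3, y_5 can't be 4.
y_2 has just one choice, so y_2 = 1. So y_5 can't be 1.
y_3 must be 2 (only option left). Eliminate 2 elsewhere: y_4, y_5.
y_5 must be 3 (only option left). Strike 3 from y_4.
y_4 has just one choice, so y_4 = 5.

y_1=4, y_2=1, y_3=2, y_4=5, y_5=3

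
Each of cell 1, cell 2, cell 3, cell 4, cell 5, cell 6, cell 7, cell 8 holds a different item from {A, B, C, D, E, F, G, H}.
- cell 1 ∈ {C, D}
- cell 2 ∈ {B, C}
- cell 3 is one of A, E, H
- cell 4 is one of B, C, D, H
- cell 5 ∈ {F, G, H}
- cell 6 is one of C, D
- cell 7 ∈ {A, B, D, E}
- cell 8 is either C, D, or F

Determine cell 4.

Among the 8 variables, G fits only cell 5 (and all 8 values in {A, B, C, D, E, F, G, H} must be used), so cell 5 = G.
Among the 7 still-open variables, F fits only cell 8 (and all 7 values in {A, B, C, D, E, F, H} must be used), so cell 8 = F.
cell 1 and cell 6 share exactly the 2 values {C, D}; by pigeonhole those values go to them, so strike C, D from cell 2, cell 4, cell 7.
cell 2's domain is down to {B}, so cell 2 = B. Remove B from cell 4, cell 7.
So cell 4 = H.

H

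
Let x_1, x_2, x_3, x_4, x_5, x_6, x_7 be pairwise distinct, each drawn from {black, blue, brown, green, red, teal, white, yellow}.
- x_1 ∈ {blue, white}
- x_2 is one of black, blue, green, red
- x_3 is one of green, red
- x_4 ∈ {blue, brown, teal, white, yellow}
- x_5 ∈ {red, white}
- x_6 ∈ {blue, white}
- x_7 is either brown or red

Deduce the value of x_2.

black

The 2 variables x_1 and x_6 are confined to {blue, white}, which locks those values in; drop them from x_2, x_4, x_5.
x_5 must be red (only option left). Eliminate red elsewhere: x_2, x_3, x_7.
x_7 must be brown (only option left). Remove brown from x_4.
x_3 must be green (only option left). Eliminate green elsewhere: x_2.
So x_2 = black.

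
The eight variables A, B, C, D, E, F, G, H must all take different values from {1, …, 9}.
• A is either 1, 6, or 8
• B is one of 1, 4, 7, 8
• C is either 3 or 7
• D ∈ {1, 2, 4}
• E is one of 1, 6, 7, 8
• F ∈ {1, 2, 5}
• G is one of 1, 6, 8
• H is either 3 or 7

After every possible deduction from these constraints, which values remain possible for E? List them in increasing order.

1, 6, 8

The 8 variables draw from only 8 values {1, 2, 3, 4, 5, 6, 7, 8}, so each is used; only F can be 5, hence F = 5.
The 7 still-open variables draw from only 7 values {1, 2, 3, 4, 6, 7, 8}, so each is used; only D can be 2, hence D = 2.
The 6 still-open variables draw from only 6 values {1, 3, 4, 6, 7, 8}, so each is used; only B can be 4, hence B = 4.
The 2 variables C and H are confined to {3, 7}, which locks those values in; drop them from E.
No further eliminations apply; E can still be any of 1, 6, 8.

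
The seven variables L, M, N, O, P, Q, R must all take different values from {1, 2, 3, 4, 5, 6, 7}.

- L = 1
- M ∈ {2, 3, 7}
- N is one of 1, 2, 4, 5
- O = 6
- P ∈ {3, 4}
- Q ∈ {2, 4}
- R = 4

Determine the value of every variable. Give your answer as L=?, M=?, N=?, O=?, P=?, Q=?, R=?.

L must be 1 (only option left). So N can't be 1.
That leaves O = 6.
R must be 4 (only option left). Remove 4 from N, P, Q.
That leaves P = 3. Eliminate 3 elsewhere: M.
Q must be 2 (only option left). Remove 2 from M, N.
M must be 7 (only option left).
N's domain is down to {5}, so N = 5.

L=1, M=7, N=5, O=6, P=3, Q=2, R=4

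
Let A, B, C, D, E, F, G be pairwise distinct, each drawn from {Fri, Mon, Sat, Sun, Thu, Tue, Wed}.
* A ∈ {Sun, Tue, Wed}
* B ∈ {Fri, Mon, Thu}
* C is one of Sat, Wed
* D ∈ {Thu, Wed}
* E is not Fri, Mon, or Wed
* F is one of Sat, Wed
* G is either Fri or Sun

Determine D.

Among the 7 variables, Mon fits only B (and all 7 values in {Fri, Mon, Sat, Sun, Thu, Tue, Wed} must be used), so B = Mon.
Among the 6 still-open variables, Fri fits only G (and all 6 values in {Fri, Sat, Sun, Thu, Tue, Wed} must be used), so G = Fri.
The 2 variables C and F are confined to {Sat, Wed}, which locks those values in; drop them from A, D, E.
So D = Thu.

Thu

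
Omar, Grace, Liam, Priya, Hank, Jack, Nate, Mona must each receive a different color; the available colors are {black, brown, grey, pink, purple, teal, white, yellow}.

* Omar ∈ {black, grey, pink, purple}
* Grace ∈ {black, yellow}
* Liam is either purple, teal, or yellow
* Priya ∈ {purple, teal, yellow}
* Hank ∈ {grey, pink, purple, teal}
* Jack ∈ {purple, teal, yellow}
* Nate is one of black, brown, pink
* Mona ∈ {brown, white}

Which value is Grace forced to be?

Among the 8 variables, white fits only Mona (and all 8 values in {black, brown, grey, pink, purple, teal, white, yellow} must be used), so Mona = white.
The 7 still-open variables draw from only 7 values {black, brown, grey, pink, purple, teal, yellow}, so each is used; only Nate can be brown, hence Nate = brown.
Liam, Priya, Jack share exactly the 3 values {purple, teal, yellow}; by pigeonhole those values go to them, so strike purple, teal, yellow from Omar, Grace, Hank.
So Grace = black.

black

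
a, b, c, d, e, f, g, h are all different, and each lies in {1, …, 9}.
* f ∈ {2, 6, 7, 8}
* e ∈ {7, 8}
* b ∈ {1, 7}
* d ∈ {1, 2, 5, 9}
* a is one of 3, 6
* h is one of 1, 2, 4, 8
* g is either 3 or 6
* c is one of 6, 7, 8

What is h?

4

a and g share exactly the 2 values {3, 6}; by pigeonhole those values go to them, so strike 3, 6 from c, f.
c and e between them cover only {7, 8} — a naked pair. Remove those values from b, f, h.
That leaves b = 1. Eliminate 1 elsewhere: d, h.
f has just one choice, so f = 2. Eliminate 2 elsewhere: d, h.
So h = 4.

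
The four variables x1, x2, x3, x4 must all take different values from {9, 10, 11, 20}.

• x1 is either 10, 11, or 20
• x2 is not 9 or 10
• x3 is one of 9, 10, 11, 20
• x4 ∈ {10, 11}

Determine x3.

The 4 variables draw from only 4 values {9, 10, 11, 20}, so each is used; only x3 can be 9, hence x3 = 9.

9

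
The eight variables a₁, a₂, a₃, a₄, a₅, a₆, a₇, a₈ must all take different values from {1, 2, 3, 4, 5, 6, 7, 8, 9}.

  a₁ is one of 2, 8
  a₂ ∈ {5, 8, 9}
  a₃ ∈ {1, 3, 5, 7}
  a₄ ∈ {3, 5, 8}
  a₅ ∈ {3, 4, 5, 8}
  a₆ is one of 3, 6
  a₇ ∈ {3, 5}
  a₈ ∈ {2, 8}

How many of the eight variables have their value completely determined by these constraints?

a₁ and a₈ between them cover only {2, 8} — a naked pair. Remove those values from a₂, a₄, a₅.
a₄ and a₇ between them cover only {3, 5} — a naked pair. Remove those values from a₂, a₃, a₅, a₆.
That leaves a₂ = 9.
a₅'s domain is down to {4}, so a₅ = 4.
a₆ has just one choice, so a₆ = 6.
Determined: a₂=9, a₅=4, a₆=6. The other variables each still have more than one consistent value. That makes 3.

3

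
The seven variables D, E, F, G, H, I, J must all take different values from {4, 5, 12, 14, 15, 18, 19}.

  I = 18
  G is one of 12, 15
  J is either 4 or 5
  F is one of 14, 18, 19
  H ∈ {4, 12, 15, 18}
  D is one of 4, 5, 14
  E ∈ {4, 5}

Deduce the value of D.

14

I's domain is down to {18}, so I = 18. Strike 18 from F, H.
Among the 6 still-open variables, 19 fits only F (and all 6 values in {4, 5, 12, 14, 15, 19} must be used), so F = 19.
The 5 still-open variables draw from only 5 values {4, 5, 12, 14, 15}, so each is used; only D can be 14, hence D = 14.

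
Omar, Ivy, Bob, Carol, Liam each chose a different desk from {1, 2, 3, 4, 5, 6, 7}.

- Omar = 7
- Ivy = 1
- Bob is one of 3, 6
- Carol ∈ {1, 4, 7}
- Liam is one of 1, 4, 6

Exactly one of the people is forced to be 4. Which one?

Carol

Omar must be 7 (only option left). So Carol can't be 7.
Ivy's domain is down to {1}, so Ivy = 1. So Carol, Liam can't be 1.
So 4 goes to Carol.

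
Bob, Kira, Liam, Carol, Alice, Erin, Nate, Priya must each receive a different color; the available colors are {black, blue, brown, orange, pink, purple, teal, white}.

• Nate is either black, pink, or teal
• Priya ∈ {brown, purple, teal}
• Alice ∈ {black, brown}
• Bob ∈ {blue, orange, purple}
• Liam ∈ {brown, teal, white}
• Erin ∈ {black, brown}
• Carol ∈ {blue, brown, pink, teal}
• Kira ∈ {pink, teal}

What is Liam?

white

The 8 variables draw from only 8 values {black, blue, brown, orange, pink, purple, teal, white}, so each is used; only Bob can be orange, hence Bob = orange.
Among the 7 still-open variables, blue fits only Carol (and all 7 values in {black, blue, brown, pink, purple, teal, white} must be used), so Carol = blue.
Among the 6 still-open variables, purple fits only Priya (and all 6 values in {black, brown, pink, purple, teal, white} must be used), so Priya = purple.
The 5 still-open variables draw from only 5 values {black, brown, pink, teal, white}, so each is used; only Liam can be white, hence Liam = white.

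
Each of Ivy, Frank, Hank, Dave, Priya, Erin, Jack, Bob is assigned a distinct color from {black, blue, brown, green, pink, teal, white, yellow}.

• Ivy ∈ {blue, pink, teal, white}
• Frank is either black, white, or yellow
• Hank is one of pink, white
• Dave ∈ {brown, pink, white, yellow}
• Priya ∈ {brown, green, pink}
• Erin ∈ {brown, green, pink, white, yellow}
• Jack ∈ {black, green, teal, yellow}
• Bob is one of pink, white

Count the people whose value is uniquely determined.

The 8 variables draw from only 8 values {black, blue, brown, green, pink, teal, white, yellow}, so each is used; only Ivy can be blue, hence Ivy = blue.
The 7 still-open variables draw from only 7 values {black, brown, green, pink, teal, white, yellow}, so each is used; only Jack can be teal, hence Jack = teal.
The 6 still-open variables draw from only 6 values {black, brown, green, pink, white, yellow}, so each is used; only Frank can be black, hence Frank = black.
The 2 variables Hank and Bob are confined to {pink, white}, which locks those values in; drop them from Dave, Priya, Erin.
Determined: Ivy=blue, Frank=black, Jack=teal. The other people each still have more than one consistent value. That makes 3.

3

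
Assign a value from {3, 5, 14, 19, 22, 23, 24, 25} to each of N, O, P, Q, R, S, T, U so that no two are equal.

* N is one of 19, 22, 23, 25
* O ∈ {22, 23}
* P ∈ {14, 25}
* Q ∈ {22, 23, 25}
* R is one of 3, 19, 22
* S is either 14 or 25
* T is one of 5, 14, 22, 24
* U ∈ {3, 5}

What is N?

19

Among the 8 variables, 24 fits only T (and all 8 values in {3, 5, 14, 19, 22, 23, 24, 25} must be used), so T = 24.
The 7 still-open variables draw from only 7 values {3, 5, 14, 19, 22, 23, 25}, so each is used; only U can be 5, hence U = 5.
The 6 still-open variables draw from only 6 values {3, 14, 19, 22, 23, 25}, so each is used; only R can be 3, hence R = 3.
The 5 still-open variables draw from only 5 values {14, 19, 22, 23, 25}, so each is used; only N can be 19, hence N = 19.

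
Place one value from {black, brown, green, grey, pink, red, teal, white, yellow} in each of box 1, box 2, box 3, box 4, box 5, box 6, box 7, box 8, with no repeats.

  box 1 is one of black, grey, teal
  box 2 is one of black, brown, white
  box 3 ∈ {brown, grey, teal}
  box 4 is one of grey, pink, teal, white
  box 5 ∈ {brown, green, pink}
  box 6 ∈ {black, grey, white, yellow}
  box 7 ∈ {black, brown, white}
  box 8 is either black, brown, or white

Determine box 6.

yellow

The 8 variables together cover exactly {black, brown, green, grey, pink, teal, white, yellow} — 8 values for 8 variables — and green appears only in box 5's list, so box 5 = green.
Among the 7 still-open variables, pink fits only box 4 (and all 7 values in {black, brown, grey, pink, teal, white, yellow} must be used), so box 4 = pink.
The 6 still-open variables together cover exactly {black, brown, grey, teal, white, yellow} — 6 values for 6 variables — and yellow appears only in box 6's list, so box 6 = yellow.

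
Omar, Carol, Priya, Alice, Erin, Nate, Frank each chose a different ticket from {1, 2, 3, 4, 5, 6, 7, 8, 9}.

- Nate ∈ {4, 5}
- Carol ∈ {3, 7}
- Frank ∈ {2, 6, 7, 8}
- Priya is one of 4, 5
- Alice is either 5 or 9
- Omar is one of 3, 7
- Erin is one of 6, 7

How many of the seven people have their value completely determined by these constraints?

2

Omar and Carol share exactly the 2 values {3, 7}; by pigeonhole those values go to them, so strike 3, 7 from Erin, Frank.
Erin must be 6 (only option left). Remove 6 from Frank.
Priya and Nate share exactly the 2 values {4, 5}; by pigeonhole those values go to them, so strike 4, 5 from Alice.
That leaves Alice = 9.
Determined: Alice=9, Erin=6. The other people each still have more than one consistent value. That makes 2.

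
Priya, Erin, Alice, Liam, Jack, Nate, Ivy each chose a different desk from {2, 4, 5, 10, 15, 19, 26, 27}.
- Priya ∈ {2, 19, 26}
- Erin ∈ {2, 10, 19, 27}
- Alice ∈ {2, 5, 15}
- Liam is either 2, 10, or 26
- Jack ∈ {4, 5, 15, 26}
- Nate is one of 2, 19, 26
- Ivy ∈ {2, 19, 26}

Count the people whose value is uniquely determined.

2

Priya, Nate, Ivy share exactly the 3 values {2, 19, 26}; by pigeonhole those values go to them, so strike 2, 19, 26 from Erin, Alice, Liam, Jack.
Liam's domain is down to {10}, so Liam = 10. Strike 10 from Erin.
That leaves Erin = 27.
Determined: Erin=27, Liam=10. The other people each still have more than one consistent value. That makes 2.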